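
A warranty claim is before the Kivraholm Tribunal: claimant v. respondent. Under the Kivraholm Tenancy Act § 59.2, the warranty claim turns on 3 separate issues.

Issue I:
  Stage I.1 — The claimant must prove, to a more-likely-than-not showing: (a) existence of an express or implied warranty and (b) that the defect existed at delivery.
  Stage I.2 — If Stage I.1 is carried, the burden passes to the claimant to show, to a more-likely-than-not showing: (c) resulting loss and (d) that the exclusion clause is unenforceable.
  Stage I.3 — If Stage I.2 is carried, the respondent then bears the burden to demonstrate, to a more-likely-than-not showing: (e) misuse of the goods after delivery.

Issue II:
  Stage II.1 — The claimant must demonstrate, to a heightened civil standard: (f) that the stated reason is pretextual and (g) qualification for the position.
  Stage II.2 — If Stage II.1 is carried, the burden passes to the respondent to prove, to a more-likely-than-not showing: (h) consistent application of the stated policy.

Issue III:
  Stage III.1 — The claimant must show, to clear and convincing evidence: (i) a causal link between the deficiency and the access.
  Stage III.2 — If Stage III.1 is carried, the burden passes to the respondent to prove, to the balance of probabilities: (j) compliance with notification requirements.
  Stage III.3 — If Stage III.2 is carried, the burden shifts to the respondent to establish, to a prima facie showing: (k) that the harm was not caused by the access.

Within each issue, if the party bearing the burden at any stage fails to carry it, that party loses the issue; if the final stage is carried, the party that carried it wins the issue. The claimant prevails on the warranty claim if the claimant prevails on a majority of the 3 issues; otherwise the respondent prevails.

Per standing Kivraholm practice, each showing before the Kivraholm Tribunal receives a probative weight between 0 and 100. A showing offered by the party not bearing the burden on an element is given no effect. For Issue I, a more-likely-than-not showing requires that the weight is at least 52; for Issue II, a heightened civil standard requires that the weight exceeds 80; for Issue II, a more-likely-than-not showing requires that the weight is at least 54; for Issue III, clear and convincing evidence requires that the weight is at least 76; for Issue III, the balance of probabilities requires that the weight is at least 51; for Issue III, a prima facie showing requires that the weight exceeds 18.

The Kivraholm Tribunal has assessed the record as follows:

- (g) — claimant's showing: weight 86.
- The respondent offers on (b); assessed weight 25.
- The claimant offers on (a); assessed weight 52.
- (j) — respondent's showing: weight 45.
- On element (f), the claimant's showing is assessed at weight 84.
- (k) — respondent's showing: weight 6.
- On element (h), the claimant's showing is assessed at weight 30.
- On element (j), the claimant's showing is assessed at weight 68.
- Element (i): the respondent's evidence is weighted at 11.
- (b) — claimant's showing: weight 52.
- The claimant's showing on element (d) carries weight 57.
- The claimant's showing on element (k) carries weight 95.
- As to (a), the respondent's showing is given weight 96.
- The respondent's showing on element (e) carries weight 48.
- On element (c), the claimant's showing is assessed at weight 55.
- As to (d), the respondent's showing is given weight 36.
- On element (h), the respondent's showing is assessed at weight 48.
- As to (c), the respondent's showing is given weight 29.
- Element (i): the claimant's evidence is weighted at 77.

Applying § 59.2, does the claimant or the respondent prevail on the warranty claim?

— Issue I —
Stage I.1 (claimant, a more-likely-than-not showing, weight is at least 52): (a) 52 (respondent's 96 disregarded) ≥ 52 — meets; (b) 52 (respondent's 25 disregarded) ≥ 52 — meets.
  Stage I.1 carried; the burden remains with the claimant.
Stage I.2 (claimant, a more-likely-than-not showing, weight is at least 52): (c) 55 (respondent's 29 disregarded) ≥ 52 — meets; (d) 57 (respondent's 36 disregarded) ≥ 52 — meets.
  All elements met. The burden passes to the respondent.
Stage I.3 (respondent, a more-likely-than-not showing, weight is at least 52): (e) 48 < 52 — fails.
  Stage I.3 not carried; the respondent fails its burden.
The analysis ends at Stage I.3; the claimant prevails on this issue.
— Issue II —
At Stage II.1 the claimant must meet a heightened civil standard (weight exceeds 80): on (f) the weight is 84, > 80, so (f) meets the standard; on (g) the weight is 86, which does exceed 80, so (g) meets the standard.
  Stage II.1 is satisfied; the onus moves to the respondent.
At Stage II.2 the respondent must meet a more-likely-than-not showing (weight is at least 54): on (h) the weight is 48 (the claimant's 30 is given no effect), < 54, so (h) does not meet the standard.
  The respondent does not carry Stage II.2.
The analysis ends at Stage II.2; the claimant prevails on this issue.
— Issue III —
Stage III.1 (claimant, clear and convincing evidence, weight is at least 76): (i) 77 (respondent's 11 disregarded) ≥ 76 — meets.
  Stage III.1 is satisfied; the onus moves to the respondent.
Stage III.2 (respondent, the balance of probabilities, weight is at least 51): (j) 45 (claimant's 68 disregarded) < 51 — fails.
  Not every element is met, so the respondent fails to carry Stage III.2.
The claimant prevails on this issue.
Per-issue: Issue I → claimant; Issue II → claimant; Issue III → claimant. The claimant must prevail on a majority of issues; overall, the claimant prevails.

claimant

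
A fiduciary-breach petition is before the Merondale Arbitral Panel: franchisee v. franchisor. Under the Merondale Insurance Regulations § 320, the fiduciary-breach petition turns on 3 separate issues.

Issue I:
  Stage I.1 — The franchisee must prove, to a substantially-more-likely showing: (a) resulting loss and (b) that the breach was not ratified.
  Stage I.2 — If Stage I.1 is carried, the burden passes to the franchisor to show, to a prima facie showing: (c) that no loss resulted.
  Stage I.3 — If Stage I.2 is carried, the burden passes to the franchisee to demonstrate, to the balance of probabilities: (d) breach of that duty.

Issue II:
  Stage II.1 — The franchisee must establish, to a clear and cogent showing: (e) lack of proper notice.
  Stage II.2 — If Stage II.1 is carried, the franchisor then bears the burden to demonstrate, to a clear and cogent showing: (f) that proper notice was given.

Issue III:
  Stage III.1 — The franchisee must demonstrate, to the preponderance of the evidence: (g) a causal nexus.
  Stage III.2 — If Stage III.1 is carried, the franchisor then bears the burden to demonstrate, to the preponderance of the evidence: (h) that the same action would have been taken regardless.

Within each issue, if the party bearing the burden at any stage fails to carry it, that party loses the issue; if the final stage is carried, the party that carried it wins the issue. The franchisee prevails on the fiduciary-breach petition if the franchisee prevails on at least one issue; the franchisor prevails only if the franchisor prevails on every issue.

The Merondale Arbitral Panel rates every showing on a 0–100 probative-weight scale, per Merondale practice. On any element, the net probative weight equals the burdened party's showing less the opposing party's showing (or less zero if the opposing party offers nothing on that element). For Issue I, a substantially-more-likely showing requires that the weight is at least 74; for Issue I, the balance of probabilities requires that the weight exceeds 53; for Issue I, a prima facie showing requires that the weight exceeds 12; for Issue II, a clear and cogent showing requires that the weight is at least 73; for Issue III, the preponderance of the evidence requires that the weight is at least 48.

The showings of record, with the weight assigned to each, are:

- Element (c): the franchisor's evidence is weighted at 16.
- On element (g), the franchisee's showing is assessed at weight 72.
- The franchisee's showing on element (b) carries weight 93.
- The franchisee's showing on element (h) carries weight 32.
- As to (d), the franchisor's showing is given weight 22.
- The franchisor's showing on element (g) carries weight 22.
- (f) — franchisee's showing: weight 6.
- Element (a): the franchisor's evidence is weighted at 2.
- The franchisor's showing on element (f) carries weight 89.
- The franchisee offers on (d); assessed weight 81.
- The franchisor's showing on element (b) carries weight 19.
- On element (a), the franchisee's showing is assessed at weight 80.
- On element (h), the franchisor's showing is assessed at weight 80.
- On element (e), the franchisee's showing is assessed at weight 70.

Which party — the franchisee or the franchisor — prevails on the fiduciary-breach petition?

— Issue I —
Stage I.1 (franchisee, a substantially-more-likely showing, weight is at least 74): (a) net 80−2=78 ≥ 74 — meets; (b) net 93−19=74 ≥ 74 — meets.
  All elements met. The burden passes to the franchisor.
Stage I.2 (franchisor, a prima facie showing, weight exceeds 12): (c) 16 > 12 — meets.
  All elements met. The burden passes to the franchisee.
Stage I.3 (franchisee, the balance of probabilities, weight exceeds 53): (d) net 81−22=59 > 53 — meets.
  Stage I.3 carried; the final stage is satisfied.
All stages carried — the franchisee prevails on this issue.
— Issue II —
Stage II.1 — burden on franchisee; standard: a clear and cogent showing (weight is at least 73).
    (e): 70 < 73 [not met]
  Stage II.1 not carried; the franchisee fails its burden.
The franchisor prevails on this issue.
— Issue III —
Stage III.1 (franchisee, the preponderance of the evidence, weight is at least 48): (g) net 72−22=50 ≥ 48 — meets.
  All elements met. The burden passes to the franchisor.
Stage III.2 (franchisor, the preponderance of the evidence, weight is at least 48): (h) net 80−32=48 ≥ 48 — meets.
  The franchisor carries the last stage.
With every stage satisfied, the franchisor prevails on this issue.
Per-issue: Issue I → franchisee; Issue II → franchisor; Issue III → franchisor. The franchisee must prevail on at least one issue; overall, the franchisee prevails.

franchisee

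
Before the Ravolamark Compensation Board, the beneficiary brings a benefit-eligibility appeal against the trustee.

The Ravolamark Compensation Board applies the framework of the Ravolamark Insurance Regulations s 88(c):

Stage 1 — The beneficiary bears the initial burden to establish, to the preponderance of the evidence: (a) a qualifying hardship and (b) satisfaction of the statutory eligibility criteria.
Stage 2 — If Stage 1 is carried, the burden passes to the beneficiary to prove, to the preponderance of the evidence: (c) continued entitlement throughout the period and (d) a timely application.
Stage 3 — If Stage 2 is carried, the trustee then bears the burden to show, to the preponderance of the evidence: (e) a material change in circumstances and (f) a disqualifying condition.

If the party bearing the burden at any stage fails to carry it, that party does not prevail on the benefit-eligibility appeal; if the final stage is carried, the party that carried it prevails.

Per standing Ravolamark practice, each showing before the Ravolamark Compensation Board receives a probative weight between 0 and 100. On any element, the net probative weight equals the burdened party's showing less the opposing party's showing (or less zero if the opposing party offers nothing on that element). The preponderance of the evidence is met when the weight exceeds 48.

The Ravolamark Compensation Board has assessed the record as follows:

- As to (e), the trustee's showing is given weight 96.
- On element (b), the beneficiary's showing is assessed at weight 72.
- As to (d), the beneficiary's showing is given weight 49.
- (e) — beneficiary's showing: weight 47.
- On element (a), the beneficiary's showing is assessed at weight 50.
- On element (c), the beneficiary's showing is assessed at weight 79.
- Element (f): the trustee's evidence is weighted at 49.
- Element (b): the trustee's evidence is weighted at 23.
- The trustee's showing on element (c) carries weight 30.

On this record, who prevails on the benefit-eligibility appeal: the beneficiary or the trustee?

Stage 1 (beneficiary, the preponderance of the evidence, weight exceeds 48): (a) 50 > 48 — meets; (b) net 72−23=49 > 48 — meets.
  Stage 1 is satisfied; the beneficiary continues to bear the burden.
Stage 2 (beneficiary, the preponderance of the evidence, weight exceeds 48): (c) net 79−30=49 > 48 — meets; (d) 49 > 48 — meets.
  Stage 2 is satisfied; the onus moves to the trustee.
Stage 3 (trustee, the preponderance of the evidence, weight exceeds 48): (e) net 96−47=49 > 48 — meets; (f) 49 > 48 — meets.
  All elements met at the final stage.
All stages carried — the trustee prevails.

trustee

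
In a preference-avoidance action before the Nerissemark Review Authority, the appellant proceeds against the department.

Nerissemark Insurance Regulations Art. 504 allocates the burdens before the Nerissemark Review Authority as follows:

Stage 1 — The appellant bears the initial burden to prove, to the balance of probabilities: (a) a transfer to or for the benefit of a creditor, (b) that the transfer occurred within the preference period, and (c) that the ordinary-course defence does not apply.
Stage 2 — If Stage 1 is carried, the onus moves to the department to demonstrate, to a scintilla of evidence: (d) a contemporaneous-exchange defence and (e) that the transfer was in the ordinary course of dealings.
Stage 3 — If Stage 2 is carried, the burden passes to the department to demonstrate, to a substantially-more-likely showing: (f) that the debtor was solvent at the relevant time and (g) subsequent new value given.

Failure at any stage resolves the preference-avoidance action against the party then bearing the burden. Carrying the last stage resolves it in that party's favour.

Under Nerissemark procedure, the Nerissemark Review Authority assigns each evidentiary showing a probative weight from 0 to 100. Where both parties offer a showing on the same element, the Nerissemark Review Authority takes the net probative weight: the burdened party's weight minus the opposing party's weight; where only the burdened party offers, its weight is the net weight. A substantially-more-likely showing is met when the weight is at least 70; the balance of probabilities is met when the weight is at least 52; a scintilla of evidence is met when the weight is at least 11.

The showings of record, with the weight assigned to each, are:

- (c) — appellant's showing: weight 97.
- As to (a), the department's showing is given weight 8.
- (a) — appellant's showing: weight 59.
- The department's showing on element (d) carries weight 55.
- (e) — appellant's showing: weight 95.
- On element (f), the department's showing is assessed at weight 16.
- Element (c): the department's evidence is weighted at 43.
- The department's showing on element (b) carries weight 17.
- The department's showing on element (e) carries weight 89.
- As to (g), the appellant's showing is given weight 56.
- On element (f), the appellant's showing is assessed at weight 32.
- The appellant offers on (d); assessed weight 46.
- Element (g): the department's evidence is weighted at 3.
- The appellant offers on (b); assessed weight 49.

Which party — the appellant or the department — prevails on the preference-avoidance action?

Stage 1 — burden on appellant; standard: the balance of probabilities (weight is at least 52).
    (a): 59 − 8 = 51 < 52 [not met]
    (b): 49 − 17 = 32 < 52 [not met]
    (c): 97 − 43 = 54 ≥ 52 [met]
  Not every element is met, so the appellant fails to carry Stage 1.
The department prevails.

department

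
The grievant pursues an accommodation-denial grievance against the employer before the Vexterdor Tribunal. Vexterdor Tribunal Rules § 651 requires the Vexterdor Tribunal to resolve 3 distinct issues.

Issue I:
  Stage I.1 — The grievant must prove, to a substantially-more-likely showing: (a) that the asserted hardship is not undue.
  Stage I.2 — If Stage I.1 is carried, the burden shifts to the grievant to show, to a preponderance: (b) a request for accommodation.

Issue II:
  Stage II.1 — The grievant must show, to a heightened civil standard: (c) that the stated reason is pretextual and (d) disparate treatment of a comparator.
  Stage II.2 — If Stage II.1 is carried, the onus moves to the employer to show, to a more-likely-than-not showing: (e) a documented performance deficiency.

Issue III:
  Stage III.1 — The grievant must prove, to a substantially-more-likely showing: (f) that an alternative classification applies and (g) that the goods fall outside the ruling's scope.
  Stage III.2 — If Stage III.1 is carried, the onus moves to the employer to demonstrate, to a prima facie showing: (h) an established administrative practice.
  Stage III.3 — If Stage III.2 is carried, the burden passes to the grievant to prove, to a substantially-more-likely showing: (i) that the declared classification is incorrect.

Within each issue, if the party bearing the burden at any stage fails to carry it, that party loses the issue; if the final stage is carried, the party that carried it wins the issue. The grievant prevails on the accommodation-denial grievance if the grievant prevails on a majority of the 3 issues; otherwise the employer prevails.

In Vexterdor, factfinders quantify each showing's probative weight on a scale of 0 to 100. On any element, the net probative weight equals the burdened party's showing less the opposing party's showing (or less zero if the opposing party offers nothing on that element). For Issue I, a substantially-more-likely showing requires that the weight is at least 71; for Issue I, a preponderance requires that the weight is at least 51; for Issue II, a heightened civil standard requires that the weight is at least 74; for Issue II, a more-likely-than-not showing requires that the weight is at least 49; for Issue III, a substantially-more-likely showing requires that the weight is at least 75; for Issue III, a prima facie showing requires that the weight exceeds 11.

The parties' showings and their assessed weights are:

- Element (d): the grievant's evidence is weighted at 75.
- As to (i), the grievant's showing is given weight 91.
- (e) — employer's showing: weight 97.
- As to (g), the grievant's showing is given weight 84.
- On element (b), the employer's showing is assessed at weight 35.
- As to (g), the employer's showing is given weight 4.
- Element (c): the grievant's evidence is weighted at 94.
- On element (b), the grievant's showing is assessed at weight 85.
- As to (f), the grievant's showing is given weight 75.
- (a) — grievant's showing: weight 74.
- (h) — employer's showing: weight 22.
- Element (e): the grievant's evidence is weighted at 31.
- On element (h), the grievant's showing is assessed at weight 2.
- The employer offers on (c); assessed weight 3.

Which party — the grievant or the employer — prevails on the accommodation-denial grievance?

— Issue I —
Stage I.1 — burden on grievant; standard: a substantially-more-likely showing (weight is at least 71).
    (a): 74 ≥ 71 [met]
  All elements met. The grievant retains the burden for Stage I.2.
Stage I.2 — burden on grievant; standard: a preponderance (weight is at least 51).
    (b): 85 − 35 = 50 < 51 [not met]
  Stage I.2 not carried; the grievant fails its burden.
So the employer prevails on this issue.
— Issue II —
Stage II.1 (grievant, a heightened civil standard, weight is at least 74): (c) net 94−3=91 ≥ 74 — meets; (d) 75 ≥ 74 — meets.
  Stage II.1 is satisfied; the onus moves to the employer.
Stage II.2 (employer, a more-likely-than-not showing, weight is at least 49): (e) net 97−31=66 ≥ 49 — meets.
  The employer carries the last stage.
Every stage carried; the employer prevails on this issue.
— Issue III —
Stage III.1 — burden on grievant; standard: a substantially-more-likely showing (weight is at least 75).
    (f): 75 ≥ 75 [met]
    (g): 84 − 4 = 80 ≥ 75 [met]
  Stage III.1 carried; the burden shifts to the employer.
Stage III.2 — burden on employer; standard: a prima facie showing (weight exceeds 11).
    (h): 22 − 2 = 20 > 11 [met]
  The employer carries Stage III.2; the grievant now bears the burden.
Stage III.3 — burden on grievant; standard: a substantially-more-likely showing (weight is at least 75).
    (i): 91 ≥ 75 [met]
  Stage III.3 carried; the final stage is satisfied.
With every stage satisfied, the grievant prevails on this issue.
Per-issue: Issue I → employer; Issue II → employer; Issue III → grievant. The grievant must prevail on a majority of issues; overall, the employer prevails.

employer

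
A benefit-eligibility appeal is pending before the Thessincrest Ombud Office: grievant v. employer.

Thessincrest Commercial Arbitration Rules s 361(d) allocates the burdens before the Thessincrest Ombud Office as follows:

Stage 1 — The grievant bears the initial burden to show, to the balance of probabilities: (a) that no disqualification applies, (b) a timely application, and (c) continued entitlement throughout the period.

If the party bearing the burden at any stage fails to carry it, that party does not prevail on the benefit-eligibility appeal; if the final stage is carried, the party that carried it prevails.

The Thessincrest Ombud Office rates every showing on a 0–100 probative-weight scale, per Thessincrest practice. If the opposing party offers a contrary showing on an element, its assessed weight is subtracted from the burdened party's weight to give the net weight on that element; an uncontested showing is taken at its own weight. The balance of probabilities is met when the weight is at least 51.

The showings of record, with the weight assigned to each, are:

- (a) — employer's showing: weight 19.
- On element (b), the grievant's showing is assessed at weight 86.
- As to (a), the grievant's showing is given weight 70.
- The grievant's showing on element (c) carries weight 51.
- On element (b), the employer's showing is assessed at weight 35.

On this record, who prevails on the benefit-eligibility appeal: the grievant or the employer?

Stage 1 (grievant, the balance of probabilities, weight is at least 51): (a) net 70−19=51 ≥ 51 — meets; (b) net 86−35=51 ≥ 51 — meets; (c) 51 ≥ 51 — meets.
  The grievant carries the last stage.
All stages carried — the grievant prevails.

grievant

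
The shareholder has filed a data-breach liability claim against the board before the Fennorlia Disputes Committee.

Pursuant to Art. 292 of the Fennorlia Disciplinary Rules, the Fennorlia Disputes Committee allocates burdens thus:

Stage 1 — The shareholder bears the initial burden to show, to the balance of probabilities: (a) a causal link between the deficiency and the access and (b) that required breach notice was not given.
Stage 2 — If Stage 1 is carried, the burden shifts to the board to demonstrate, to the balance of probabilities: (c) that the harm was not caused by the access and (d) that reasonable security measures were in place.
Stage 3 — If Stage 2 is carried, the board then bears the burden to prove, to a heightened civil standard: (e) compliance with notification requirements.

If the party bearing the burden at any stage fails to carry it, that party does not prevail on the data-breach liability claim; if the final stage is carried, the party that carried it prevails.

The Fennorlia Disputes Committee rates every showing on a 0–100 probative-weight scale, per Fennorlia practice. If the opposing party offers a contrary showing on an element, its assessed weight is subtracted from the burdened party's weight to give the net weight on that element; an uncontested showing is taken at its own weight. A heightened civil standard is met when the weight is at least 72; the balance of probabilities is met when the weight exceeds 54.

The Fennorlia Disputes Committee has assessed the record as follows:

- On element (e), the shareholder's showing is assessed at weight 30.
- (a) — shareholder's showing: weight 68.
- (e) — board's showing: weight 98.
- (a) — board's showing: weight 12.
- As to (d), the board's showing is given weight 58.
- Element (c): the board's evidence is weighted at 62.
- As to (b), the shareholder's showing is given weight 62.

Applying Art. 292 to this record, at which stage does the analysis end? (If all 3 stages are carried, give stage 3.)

Stage 1 (shareholder, the balance of probabilities, weight exceeds 54): (a) net 68−12=56 > 54 — meets; (b) 62 > 54 — meets.
  All elements met. The burden passes to the board.
Stage 2 (board, the balance of probabilities, weight exceeds 54): (c) 62 > 54 — meets; (d) 58 > 54 — meets.
  Stage 2 carried; the burden remains with the board.
Stage 3 (board, a heightened civil standard, weight is at least 72): (e) net 98−30=68 < 72 — fails.
  Stage 3 not carried; the board fails its burden.
The analysis ends at Stage 3; the shareholder prevails.

stage 3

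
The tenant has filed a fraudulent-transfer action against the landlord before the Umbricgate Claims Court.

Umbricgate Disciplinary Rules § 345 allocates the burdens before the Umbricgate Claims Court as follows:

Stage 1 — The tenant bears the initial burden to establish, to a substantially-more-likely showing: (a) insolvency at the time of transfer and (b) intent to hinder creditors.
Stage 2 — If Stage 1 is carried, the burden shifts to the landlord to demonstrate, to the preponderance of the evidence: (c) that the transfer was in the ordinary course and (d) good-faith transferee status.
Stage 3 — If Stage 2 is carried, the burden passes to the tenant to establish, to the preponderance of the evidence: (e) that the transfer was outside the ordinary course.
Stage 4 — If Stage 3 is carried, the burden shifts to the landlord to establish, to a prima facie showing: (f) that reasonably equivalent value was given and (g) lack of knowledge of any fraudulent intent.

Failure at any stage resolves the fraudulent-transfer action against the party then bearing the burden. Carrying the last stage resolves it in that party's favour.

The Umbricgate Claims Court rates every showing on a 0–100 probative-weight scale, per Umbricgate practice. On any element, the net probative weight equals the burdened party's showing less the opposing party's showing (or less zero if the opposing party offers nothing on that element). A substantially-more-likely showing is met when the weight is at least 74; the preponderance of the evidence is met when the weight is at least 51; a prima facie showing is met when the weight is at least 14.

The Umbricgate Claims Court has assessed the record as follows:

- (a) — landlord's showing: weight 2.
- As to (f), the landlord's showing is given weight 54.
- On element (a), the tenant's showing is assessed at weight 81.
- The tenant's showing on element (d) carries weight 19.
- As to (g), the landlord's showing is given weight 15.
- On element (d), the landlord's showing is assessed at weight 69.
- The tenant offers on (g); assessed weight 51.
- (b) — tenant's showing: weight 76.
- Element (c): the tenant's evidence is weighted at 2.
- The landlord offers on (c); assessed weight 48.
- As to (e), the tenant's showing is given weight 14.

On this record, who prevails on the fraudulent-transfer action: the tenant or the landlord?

Stage 1 (tenant, a substantially-more-likely showing, weight is at least 74): (a) net 81−2=79 ≥ 74 — meets; (b) 76 ≥ 74 — meets.
  All elements met. The burden passes to the landlord.
Stage 2 (landlord, the preponderance of the evidence, weight is at least 51): (c) net 48−2=46 < 51 — fails; (d) net 69−19=50 < 51 — fails.
  The landlord does not carry Stage 2.
The tenant prevails.

tenant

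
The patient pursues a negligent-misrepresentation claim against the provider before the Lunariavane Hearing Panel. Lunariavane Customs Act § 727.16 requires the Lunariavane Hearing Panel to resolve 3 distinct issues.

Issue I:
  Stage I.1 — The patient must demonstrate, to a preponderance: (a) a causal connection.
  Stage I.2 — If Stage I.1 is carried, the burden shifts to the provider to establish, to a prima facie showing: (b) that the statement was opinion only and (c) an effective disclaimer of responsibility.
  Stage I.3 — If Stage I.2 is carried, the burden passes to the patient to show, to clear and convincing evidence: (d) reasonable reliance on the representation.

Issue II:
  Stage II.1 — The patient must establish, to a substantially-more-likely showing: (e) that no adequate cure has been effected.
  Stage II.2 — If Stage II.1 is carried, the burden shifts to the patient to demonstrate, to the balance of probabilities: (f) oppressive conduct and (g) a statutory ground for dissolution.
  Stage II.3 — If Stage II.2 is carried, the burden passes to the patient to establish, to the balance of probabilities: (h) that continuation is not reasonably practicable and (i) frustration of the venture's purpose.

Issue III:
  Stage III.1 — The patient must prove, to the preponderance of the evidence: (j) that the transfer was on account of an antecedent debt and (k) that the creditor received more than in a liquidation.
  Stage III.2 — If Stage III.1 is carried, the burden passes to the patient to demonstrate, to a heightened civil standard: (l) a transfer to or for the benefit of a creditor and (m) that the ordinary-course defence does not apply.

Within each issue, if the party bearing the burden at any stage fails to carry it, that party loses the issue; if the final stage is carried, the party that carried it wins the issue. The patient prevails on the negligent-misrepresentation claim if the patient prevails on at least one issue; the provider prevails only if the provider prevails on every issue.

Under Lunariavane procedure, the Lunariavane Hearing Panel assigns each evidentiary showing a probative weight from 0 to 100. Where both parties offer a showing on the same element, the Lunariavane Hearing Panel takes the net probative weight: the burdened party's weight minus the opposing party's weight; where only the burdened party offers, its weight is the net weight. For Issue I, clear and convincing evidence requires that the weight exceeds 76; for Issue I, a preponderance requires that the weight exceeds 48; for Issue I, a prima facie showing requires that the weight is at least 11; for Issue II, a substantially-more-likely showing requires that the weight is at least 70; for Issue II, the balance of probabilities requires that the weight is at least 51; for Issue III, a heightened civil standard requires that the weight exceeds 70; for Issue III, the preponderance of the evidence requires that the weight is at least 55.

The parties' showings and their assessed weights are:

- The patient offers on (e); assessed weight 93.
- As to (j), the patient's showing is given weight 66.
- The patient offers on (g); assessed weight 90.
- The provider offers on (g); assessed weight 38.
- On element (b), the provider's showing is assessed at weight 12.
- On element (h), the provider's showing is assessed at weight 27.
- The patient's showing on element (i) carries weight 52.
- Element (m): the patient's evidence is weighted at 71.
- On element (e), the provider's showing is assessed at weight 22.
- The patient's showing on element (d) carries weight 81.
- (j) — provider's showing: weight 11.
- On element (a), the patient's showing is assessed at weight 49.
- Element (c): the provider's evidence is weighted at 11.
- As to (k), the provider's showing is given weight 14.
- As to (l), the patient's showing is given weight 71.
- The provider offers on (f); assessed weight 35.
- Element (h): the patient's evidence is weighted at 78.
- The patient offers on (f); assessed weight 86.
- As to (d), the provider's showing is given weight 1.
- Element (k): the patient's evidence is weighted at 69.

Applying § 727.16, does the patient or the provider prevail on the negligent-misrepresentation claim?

— Issue I —
At Stage I.1 the patient must meet a preponderance (weight exceeds 48): on (a) the weight is 49, > 48, so (a) meets the standard.
  Stage I.1 is satisfied; the onus moves to the provider.
At Stage I.2 the provider must meet a prima facie showing (weight is at least 11): on (b) the weight is 12, which does reach 11, so (b) meets the standard; on (c) the weight is 11, which does reach 11, so (c) meets the standard.
  Stage I.2 is satisfied; the onus moves to the patient.
At Stage I.3 the patient must meet clear and convincing evidence (weight exceeds 76): on (d) the weight is 81 less the opposing 1 gives net 80, > 76, so (d) meets the standard.
  All elements met at the final stage.
With every stage satisfied, the patient prevails on this issue.
— Issue II —
Stage II.1 (patient, a substantially-more-likely showing, weight is at least 70): (e) net 93−22=71 ≥ 70 — meets.
  Stage II.1 carried; the burden remains with the patient.
Stage II.2 (patient, the balance of probabilities, weight is at least 51): (f) net 86−35=51 ≥ 51 — meets; (g) net 90−38=52 ≥ 51 — meets.
  Stage II.2 is satisfied; the patient continues to bear the burden.
Stage II.3 (patient, the balance of probabilities, weight is at least 51): (h) net 78−27=51 ≥ 51 — meets; (i) 52 ≥ 51 — meets.
  The patient carries the last stage.
Every stage carried; the patient prevails on this issue.
— Issue III —
Stage III.1 (patient, the preponderance of the evidence, weight is at least 55): (j) net 66−11=55 ≥ 55 — meets; (k) net 69−14=55 ≥ 55 — meets.
  Stage III.1 is satisfied; the patient continues to bear the burden.
Stage III.2 (patient, a heightened civil standard, weight exceeds 70): (l) 71 > 70 — meets; (m) 71 > 70 — meets.
  Stage III.2 carried; the final stage is satisfied.
All stages carried — the patient prevails on this issue.
Per-issue: Issue I → patient; Issue II → patient; Issue III → patient. The patient must prevail on at least one issue; overall, the patient prevails.

patient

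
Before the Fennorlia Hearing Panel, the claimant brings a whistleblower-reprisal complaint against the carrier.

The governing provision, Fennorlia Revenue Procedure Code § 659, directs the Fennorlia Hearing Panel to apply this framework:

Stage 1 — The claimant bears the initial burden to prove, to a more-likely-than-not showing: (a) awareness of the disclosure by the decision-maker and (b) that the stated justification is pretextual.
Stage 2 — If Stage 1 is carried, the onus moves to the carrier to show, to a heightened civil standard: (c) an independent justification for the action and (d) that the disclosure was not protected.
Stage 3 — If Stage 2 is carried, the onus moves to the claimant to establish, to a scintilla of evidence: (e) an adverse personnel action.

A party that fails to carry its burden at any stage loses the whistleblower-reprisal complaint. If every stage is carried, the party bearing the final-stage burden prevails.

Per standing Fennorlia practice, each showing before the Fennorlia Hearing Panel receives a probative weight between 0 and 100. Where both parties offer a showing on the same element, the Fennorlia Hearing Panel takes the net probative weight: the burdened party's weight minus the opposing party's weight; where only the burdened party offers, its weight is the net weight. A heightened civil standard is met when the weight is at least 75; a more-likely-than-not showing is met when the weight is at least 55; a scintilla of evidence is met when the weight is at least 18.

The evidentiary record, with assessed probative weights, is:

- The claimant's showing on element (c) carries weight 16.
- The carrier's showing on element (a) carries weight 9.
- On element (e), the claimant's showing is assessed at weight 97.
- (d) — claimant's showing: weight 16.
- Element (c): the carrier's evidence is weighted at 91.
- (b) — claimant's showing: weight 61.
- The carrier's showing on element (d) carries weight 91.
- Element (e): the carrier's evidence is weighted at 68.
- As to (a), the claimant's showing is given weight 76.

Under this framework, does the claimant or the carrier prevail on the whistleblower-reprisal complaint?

claimant

Stage 1 (claimant, a more-likely-than-not showing, weight is at least 55): (a) net 76−9=67 ≥ 55 — meets; (b) 61 ≥ 55 — meets.
  Stage 1 is satisfied; the onus moves to the carrier.
Stage 2 (carrier, a heightened civil standard, weight is at least 75): (c) net 91−16=75 ≥ 75 — meets; (d) net 91−16=75 ≥ 75 — meets.
  The carrier carries Stage 2; the claimant now bears the burden.
Stage 3 (claimant, a scintilla of evidence, weight is at least 18): (e) net 97−68=29 ≥ 18 — meets.
  Stage 3 carried; the final stage is satisfied.
Every stage carried; the claimant prevails.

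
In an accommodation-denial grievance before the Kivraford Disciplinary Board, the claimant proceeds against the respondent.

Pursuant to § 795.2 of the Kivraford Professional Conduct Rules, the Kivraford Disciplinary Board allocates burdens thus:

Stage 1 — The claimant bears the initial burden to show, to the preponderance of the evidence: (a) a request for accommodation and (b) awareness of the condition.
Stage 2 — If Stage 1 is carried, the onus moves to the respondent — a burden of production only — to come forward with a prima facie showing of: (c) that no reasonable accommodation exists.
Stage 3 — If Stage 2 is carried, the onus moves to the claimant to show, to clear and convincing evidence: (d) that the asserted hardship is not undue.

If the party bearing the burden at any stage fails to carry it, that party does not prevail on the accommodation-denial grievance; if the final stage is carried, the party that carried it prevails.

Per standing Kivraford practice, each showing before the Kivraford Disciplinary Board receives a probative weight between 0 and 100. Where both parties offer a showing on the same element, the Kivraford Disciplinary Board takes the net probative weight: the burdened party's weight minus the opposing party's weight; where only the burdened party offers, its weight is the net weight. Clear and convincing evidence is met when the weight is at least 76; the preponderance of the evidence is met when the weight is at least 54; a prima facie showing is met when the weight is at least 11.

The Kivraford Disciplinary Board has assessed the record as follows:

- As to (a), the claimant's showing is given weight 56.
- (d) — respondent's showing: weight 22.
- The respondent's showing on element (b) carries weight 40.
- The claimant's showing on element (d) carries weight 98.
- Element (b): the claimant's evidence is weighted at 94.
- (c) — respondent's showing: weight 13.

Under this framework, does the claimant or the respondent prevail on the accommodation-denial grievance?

claimant

Stage 1 (claimant, the preponderance of the evidence, weight is at least 54): (a) 56 ≥ 54 — meets; (b) net 94−40=54 ≥ 54 — meets.
  The claimant carries Stage 1; the respondent now bears the burden.
Stage 2 (respondent, a prima facie showing, weight is at least 11): (c) 13 ≥ 11 — meets.
  The respondent carries Stage 2; the claimant now bears the burden.
Stage 3 (claimant, clear and convincing evidence, weight is at least 76): (d) net 98−22=76 ≥ 76 — meets.
  All elements met at the final stage.
All stages carried — the claimant prevails.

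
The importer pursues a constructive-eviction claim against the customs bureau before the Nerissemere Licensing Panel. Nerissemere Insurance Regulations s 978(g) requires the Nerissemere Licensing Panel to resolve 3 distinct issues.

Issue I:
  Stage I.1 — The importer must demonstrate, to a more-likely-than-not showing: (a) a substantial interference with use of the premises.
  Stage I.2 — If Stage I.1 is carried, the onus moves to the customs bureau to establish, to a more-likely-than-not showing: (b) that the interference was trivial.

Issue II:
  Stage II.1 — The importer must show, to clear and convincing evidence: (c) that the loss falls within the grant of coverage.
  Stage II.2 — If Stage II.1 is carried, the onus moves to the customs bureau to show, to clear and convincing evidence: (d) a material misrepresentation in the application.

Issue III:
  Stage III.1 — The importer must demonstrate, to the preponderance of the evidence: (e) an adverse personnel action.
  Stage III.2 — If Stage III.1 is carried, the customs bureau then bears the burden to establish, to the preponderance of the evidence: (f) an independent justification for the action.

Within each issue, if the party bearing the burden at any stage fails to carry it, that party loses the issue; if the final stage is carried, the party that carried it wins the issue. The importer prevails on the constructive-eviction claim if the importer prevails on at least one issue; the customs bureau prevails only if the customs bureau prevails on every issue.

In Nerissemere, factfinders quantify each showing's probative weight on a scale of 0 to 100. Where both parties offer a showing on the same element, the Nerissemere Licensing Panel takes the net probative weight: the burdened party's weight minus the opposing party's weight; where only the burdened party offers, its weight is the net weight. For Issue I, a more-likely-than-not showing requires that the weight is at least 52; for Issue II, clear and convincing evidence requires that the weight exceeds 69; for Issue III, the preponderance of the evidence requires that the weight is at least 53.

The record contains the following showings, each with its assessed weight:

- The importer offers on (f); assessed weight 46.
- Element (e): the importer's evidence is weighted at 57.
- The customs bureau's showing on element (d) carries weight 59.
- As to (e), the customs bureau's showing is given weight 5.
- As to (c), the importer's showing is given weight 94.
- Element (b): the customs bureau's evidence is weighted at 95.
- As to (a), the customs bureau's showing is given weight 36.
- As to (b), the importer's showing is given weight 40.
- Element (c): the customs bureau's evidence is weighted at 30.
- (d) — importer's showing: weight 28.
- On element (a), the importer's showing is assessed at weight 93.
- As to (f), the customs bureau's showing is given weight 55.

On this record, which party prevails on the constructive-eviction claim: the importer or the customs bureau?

customs bureau

— Issue I —
Stage I.1 — burden on importer; standard: a more-likely-than-not showing (weight is at least 52).
    (a): 93 − 36 = 57 ≥ 52 [met]
  All elements met. The burden passes to the customs bureau.
Stage I.2 — burden on customs bureau; standard: a more-likely-than-not showing (weight is at least 52).
    (b): 95 − 40 = 55 ≥ 52 [met]
  Stage I.2 carried; the final stage is satisfied.
With every stage satisfied, the customs bureau prevails on this issue.
— Issue II —
Stage II.1 (importer, clear and convincing evidence, weight exceeds 69): (c) net 94−30=64 ≤ 69 — fails.
  Not every element is met, so the importer fails to carry Stage II.1.
The customs bureau prevails on this issue.
— Issue III —
At Stage III.1 the importer must meet the preponderance of the evidence (weight is at least 53): on (e) the weight is 57 less the opposing 5 gives net 52, < 53, so (e) does not meet the standard.
  Not every element is met, so the importer fails to carry Stage III.1.
So the customs bureau prevails on this issue.
Per-issue: Issue I → customs bureau; Issue II → customs bureau; Issue III → customs bureau. The importer must prevail on at least one issue; overall, the customs bureau prevails.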